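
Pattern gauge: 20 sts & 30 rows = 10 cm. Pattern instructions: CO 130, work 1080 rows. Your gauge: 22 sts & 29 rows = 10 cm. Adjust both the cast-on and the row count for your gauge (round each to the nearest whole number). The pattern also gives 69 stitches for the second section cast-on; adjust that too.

Cast on 143 stitches; work 1044 rows; second section cast-on 76 stitches.

Stitches: 130 × 22/20 = 143.00 → 143.
Rows: 1080 × 29/30 = 1044.00 → 1044.
second section cast-on: 69 × 22/20 = 75.90 → 76.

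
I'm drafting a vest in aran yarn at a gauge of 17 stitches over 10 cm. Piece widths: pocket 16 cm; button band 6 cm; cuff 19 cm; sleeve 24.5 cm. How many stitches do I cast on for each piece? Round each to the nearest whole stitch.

Rate = 17/10 = 1.7 sts per cm.
pocket: 16 × 1.7 = 27.20 → 27.
button band: 6 × 1.7 = 10.20 → 10.
cuff: 19 × 1.7 = 32.30 → 32.
sleeve: 24.5 × 1.7 = 41.65 → 42.

pocket 27; button band 10; cuff 32; sleeve 42.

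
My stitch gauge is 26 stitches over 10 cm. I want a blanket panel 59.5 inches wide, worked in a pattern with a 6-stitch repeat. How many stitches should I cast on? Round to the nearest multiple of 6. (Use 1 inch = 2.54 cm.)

Cast on 390 stitches.

59.5 in = 59.5 × 2.54 = 151.13 cm.
26 / 10 = 2.6 sts/cm.
151.13 × 2.6 = 392.94 sts.
→ 390.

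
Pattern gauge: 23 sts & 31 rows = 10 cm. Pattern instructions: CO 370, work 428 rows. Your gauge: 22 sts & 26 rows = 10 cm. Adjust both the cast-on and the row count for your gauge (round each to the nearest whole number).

Cast on 354 stitches; work 359 rows.

Stitches: 370 × 22/23 = 353.91 → 354.
Rows: 428 × 26/31 = 358.97 → 359.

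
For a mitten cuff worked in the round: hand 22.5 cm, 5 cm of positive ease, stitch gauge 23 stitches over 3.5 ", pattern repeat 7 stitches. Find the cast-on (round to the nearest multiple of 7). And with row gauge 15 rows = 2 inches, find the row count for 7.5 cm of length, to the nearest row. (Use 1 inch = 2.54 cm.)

Finished = 22.5 + 5 = 27.5 cm.
27.5 cm × 1/2.54 = 10.83 inches.
23/3.5 = 6.571 sts per in; 10.83 × 6.571 = 71.15 sts.
Nearest multiple of 7 → 70.
7.5 cm = 2.95 inches; × 7.5 = 22.15 → 22 rows.

Cast on 70 stitches; work 22 rows.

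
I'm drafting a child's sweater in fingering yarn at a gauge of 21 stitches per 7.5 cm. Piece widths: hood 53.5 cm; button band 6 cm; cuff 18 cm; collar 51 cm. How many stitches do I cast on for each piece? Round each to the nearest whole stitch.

hood 150; button band 17; cuff 50; collar 143.

Rate = 21/7.5 = 2.8 sts per cm.
hood: 53.5 × 2.8 = 149.80 → 150.
button band: 6 × 2.8 = 16.80 → 17.
cuff: 18 × 2.8 = 50.40 → 50.
collar: 51 × 2.8 = 142.80 → 143.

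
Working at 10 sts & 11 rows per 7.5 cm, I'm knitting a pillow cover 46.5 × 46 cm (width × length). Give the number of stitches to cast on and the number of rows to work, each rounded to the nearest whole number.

Stitch gauge = 10/7.5 = 1.333 sts/cm; 46.5 × 1.333 = 62.00 → 62 sts.
Row gauge = 11/7.5 = 1.467 rows/cm; 46 × 1.467 = 67.47 → 67 rows.

Cast on 62 stitches and work 67 rows.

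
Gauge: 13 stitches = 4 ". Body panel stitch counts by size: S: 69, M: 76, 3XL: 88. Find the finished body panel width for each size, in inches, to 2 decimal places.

S 21.23 inches; M 23.38 inches; 3XL 27.08 inches.

13/4 = 3.25 sts per in.
S: 69 / 3.25 = 21.231 → 21.23 in.
M: 76 / 3.25 = 23.385 → 23.38 in.
3XL: 88 / 3.25 = 27.077 → 27.08 in.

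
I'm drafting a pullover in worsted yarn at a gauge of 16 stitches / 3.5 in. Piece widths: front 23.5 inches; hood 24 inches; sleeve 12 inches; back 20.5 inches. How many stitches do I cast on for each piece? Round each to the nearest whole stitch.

front 107; hood 110; sleeve 55; back 94.

Rate = 16/3.5 = 4.571 sts per in.
front: 23.5 × 4.571 = 107.43 → 107.
hood: 24 × 4.571 = 109.71 → 110.
sleeve: 12 × 4.571 = 54.86 → 55.
back: 20.5 × 4.571 = 93.71 → 94.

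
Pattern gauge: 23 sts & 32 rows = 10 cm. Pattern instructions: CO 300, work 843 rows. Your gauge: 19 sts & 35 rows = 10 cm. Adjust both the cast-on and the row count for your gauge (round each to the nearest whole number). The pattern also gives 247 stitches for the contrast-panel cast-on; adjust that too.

Cast on 248 stitches; work 922 rows; contrast-panel cast-on 204 stitches.

Stitches: 300 × 19/23 = 247.83 → 248.
Rows: 843 × 35/32 = 922.03 → 922.
contrast-panel cast-on: 247 × 19/23 = 204.04 → 204.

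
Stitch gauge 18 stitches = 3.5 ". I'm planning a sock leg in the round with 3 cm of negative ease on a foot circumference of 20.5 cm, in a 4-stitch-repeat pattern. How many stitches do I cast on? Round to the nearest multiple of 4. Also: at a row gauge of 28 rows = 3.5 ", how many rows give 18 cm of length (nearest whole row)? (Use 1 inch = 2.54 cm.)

Finished = 20.5 − 3 = 17.5 cm.
17.5 cm × 1/2.54 = 6.89 inches.
18/3.5 = 5.143 sts per in; 6.89 × 5.143 = 35.43 sts.
Nearest multiple of 4 → 36.
18 cm = 7.09 inches; × 8 = 56.69 → 57 rows.

Cast on 36 stitches; work 57 rows.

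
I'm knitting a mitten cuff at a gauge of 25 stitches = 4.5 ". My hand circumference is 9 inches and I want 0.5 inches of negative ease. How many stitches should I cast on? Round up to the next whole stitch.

Finished = 9 − 0.5 = 8.5 in.
25 / 4.5 = 5.556 sts per inch.
8.50 × 5.556 = 47.22 sts.
→ 48 sts.

CO 48 sts.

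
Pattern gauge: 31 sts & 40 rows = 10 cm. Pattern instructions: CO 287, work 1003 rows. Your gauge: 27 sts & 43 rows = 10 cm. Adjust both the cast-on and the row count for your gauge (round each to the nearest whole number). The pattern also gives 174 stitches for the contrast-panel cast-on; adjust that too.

Stitches: 287 × 27/31 = 249.97 → 250.
Rows: 1003 × 43/40 = 1078.22 → 1078.
contrast-panel cast-on: 174 × 27/31 = 151.55 → 152.

Cast on 250 stitches; work 1078 rows; contrast-panel cast-on 152 stitches.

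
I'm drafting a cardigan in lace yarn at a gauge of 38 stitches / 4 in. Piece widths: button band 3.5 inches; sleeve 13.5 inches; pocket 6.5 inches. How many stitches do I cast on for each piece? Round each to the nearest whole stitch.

button band 33; sleeve 128; pocket 62.

Rate = 38/4 = 9.5 sts per in.
button band: 3.5 × 9.5 = 33.25 → 33.
sleeve: 13.5 × 9.5 = 128.25 → 128.
pocket: 6.5 × 9.5 = 61.75 → 62.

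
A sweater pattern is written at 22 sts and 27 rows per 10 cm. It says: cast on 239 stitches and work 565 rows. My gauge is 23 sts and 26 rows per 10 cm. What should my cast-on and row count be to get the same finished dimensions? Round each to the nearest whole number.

Cast on 250 stitches; work 544 rows.

Stitches: 239 × 23/22 = 249.86 → 250.
Rows: 565 × 26/27 = 544.07 → 544.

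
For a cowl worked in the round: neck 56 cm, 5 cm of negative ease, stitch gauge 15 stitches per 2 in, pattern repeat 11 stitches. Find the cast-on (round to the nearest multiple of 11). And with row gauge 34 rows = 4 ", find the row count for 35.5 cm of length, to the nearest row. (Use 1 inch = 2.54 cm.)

Finished = 56 − 5 = 51 cm.
51 cm × 1/2.54 = 20.08 inches.
15/2 = 7.5 sts per in; 20.08 × 7.5 = 150.59 sts.
Nearest multiple of 11 → 154.
35.5 cm = 13.98 inches; × 8.5 = 118.80 → 119 rows.

Cast on 154 stitches; work 119 rows.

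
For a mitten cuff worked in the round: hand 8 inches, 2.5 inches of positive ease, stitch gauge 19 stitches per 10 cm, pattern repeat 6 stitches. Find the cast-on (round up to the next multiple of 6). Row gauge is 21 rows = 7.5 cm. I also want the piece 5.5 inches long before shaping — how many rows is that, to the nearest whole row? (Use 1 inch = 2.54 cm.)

Finished = 8 + 2.5 = 10.5 inches.
10.5 inches × 2.54 = 26.67 cm.
19/10 = 1.9 sts per cm; 26.67 × 1.9 = 50.67 sts.
Next multiple of 6 → 54.
5.5 inches = 13.97 cm; × 2.8 = 39.12 → 39 rows.

Cast on 54 stitches; work 39 rows.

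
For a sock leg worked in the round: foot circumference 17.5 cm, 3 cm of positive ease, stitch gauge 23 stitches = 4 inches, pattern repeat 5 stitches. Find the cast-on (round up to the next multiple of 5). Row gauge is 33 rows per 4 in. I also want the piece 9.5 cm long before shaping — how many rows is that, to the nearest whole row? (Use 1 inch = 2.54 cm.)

Cast on 50 stitches; work 31 rows.

Finished = 17.5 + 3 = 20.5 cm.
20.5 cm × 1/2.54 = 8.07 inches.
23/4 = 5.75 sts per in; 8.07 × 5.75 = 46.41 sts.
Next multiple of 5 → 50.
9.5 cm = 3.74 inches; × 8.25 = 30.86 → 31 rows.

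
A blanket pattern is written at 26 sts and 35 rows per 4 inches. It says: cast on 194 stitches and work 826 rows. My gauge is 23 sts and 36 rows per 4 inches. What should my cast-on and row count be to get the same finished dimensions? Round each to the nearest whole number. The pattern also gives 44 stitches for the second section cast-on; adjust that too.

Stitches: 194 × 23/26 = 171.62 → 172.
Rows: 826 × 36/35 = 849.60 → 850.
second section cast-on: 44 × 23/26 = 38.92 → 39.

Cast on 172 stitches; work 850 rows; second section cast-on 39 stitches.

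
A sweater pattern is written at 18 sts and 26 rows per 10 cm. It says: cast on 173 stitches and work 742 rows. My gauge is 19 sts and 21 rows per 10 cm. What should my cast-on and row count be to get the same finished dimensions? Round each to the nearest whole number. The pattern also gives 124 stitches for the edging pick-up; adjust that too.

Cast on 183 stitches; work 599 rows; edging pick-up 131 stitches.

Stitches: 173 × 19/18 = 182.61 → 183.
Rows: 742 × 21/26 = 599.31 → 599.
edging pick-up: 124 × 19/18 = 130.89 → 131.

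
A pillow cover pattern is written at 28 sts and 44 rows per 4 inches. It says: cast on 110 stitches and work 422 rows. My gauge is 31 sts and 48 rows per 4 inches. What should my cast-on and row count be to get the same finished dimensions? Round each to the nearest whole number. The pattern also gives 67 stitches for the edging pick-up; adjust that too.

Cast on 122 stitches; work 460 rows; edging pick-up 74 stitches.

Stitches: 110 × 31/28 = 121.79 → 122.
Rows: 422 × 48/44 = 460.36 → 460.
edging pick-up: 67 × 31/28 = 74.18 → 74.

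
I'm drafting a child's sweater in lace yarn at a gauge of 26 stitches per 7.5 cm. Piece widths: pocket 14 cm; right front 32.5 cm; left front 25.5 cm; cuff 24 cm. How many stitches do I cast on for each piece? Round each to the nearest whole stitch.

pocket 49; right front 113; left front 88; cuff 83.

Rate = 26/7.5 = 3.467 sts per cm.
pocket: 14 × 3.467 = 48.53 → 49.
right front: 32.5 × 3.467 = 112.67 → 113.
left front: 25.5 × 3.467 = 88.40 → 88.
cuff: 24 × 3.467 = 83.20 → 83.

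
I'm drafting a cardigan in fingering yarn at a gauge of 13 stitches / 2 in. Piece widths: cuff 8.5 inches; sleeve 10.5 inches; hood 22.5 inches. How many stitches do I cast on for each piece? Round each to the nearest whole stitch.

cuff 55; sleeve 68; hood 146.

Rate = 13/2 = 6.5 sts per in.
cuff: 8.5 × 6.5 = 55.25 → 55.
sleeve: 10.5 × 6.5 = 68.25 → 68.
hood: 22.5 × 6.5 = 146.25 → 146.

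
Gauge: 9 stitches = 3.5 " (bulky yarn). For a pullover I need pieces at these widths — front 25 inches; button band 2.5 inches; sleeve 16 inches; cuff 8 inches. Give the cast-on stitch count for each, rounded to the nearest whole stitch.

Rate = 9/3.5 = 2.571 sts per in.
front: 25 × 2.571 = 64.29 → 64.
button band: 2.5 × 2.571 = 6.43 → 6.
sleeve: 16 × 2.571 = 41.14 → 41.
cuff: 8 × 2.571 = 20.57 → 21.

front 64; button band 6; sleeve 41; cuff 21.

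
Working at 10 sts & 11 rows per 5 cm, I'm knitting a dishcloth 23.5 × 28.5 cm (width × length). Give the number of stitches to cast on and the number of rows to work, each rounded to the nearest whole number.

Cast on 47 stitches and work 63 rows.

Stitch gauge = 10/5 = 2 sts/cm; 23.5 × 2 = 47.00 → 47 sts.
Row gauge = 11/5 = 2.2 rows/cm; 28.5 × 2.2 = 62.70 → 63 rows.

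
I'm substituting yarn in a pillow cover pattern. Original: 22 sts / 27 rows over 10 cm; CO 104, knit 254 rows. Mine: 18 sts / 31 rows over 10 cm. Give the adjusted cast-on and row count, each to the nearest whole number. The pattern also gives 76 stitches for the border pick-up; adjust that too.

Stitches: 104 × 18/22 = 85.09 → 85.
Rows: 254 × 31/27 = 291.63 → 292.
border pick-up: 76 × 18/22 = 62.18 → 62.

Cast on 85 stitches; work 292 rows; border pick-up 62 stitches.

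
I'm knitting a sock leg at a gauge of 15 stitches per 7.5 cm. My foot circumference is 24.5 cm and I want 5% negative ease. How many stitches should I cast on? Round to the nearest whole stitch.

Finished = 24.5 × 0.95 = 23.27 cm.
15 / 7.5 = 2 sts per cm.
23.27 × 2 = 46.55 sts.
→ 47 sts.

CO 47 sts.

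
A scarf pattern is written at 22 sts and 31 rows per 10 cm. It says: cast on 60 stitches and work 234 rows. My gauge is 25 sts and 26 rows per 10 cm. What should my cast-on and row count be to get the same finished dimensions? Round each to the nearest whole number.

Stitches: 60 × 25/22 = 68.18 → 68.
Rows: 234 × 26/31 = 196.26 → 196.

Cast on 68 stitches; work 196 rows.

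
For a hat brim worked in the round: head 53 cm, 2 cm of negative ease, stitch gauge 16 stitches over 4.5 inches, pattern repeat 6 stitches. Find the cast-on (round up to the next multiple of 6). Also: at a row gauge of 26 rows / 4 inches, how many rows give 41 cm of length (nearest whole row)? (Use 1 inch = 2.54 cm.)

Cast on 72 stitches; work 105 rows.

Finished = 53 − 2 = 51 cm.
51 cm × 1/2.54 = 20.08 inches.
16/4.5 = 3.556 sts per in; 20.08 × 3.556 = 71.39 sts.
Next multiple of 6 → 72.
41 cm = 16.14 inches; × 6.5 = 104.92 → 105 rows.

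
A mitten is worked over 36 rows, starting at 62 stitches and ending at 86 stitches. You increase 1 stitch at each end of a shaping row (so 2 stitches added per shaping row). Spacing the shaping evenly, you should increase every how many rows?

Stitches to add: |86 − 62| = 24.
Shaping rows needed: 24 / 2 = 12.
36 rows / 12 = every 3 rows.

Increase every 3rd row.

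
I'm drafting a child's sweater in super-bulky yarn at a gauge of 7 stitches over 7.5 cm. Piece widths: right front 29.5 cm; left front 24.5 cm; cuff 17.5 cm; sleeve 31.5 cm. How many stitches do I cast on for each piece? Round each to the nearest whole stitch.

right front 28; left front 23; cuff 16; sleeve 29.

Rate = 7/7.5 = 0.933 sts per cm.
right front: 29.5 × 0.933 = 27.53 → 28.
left front: 24.5 × 0.933 = 22.87 → 23.
cuff: 17.5 × 0.933 = 16.33 → 16.
sleeve: 31.5 × 0.933 = 29.40 → 29.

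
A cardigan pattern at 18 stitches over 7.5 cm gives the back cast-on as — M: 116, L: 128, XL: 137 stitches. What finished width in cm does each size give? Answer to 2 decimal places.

M 48.33 cm; L 53.33 cm; XL 57.08 cm.

18/7.5 = 2.4 sts per cm.
M: 116 / 2.4 = 48.333 → 48.33 cm.
L: 128 / 2.4 = 53.333 → 53.33 cm.
XL: 137 / 2.4 = 57.083 → 57.08 cm.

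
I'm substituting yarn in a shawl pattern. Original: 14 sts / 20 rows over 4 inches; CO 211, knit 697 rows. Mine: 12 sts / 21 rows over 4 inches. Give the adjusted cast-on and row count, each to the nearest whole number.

Stitches: 211 × 12/14 = 180.86 → 181.
Rows: 697 × 21/20 = 731.85 → 732.

Cast on 181 stitches; work 732 rows.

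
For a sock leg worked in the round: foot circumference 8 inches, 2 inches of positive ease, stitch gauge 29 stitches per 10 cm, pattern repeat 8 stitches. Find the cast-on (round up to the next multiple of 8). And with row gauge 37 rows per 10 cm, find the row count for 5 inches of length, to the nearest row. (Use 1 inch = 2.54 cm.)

Cast on 80 stitches; work 47 rows.

Finished = 8 + 2 = 10 inches.
10 inches × 2.54 = 25.40 cm.
29/10 = 2.9 sts per cm; 25.40 × 2.9 = 73.66 sts.
Next multiple of 8 → 80.
5 inches = 12.70 cm; × 3.7 = 46.99 → 47 rows.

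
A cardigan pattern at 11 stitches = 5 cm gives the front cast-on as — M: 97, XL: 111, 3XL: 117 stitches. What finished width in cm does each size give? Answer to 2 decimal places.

M 44.09 cm; XL 50.45 cm; 3XL 53.18 cm.

11/5 = 2.2 sts per cm.
M: 97 / 2.2 = 44.091 → 44.09 cm.
XL: 111 / 2.2 = 50.455 → 50.45 cm.
3XL: 117 / 2.2 = 53.182 → 53.18 cm.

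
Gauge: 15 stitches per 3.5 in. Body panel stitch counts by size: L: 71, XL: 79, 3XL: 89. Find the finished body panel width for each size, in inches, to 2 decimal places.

L 16.57 inches; XL 18.43 inches; 3XL 20.77 inches.

15/3.5 = 4.286 sts per in.
L: 71 / 4.286 = 16.567 → 16.57 in.
XL: 79 / 4.286 = 18.433 → 18.43 in.
3XL: 89 / 4.286 = 20.767 → 20.77 in.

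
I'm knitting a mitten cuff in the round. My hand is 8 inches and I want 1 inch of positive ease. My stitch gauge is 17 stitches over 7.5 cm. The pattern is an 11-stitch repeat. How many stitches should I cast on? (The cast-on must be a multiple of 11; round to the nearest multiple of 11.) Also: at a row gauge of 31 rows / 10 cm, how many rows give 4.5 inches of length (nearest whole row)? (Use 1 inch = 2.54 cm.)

Finished = 8 + 1 = 9 inches.
9 inches × 2.54 = 22.86 cm.
17/7.5 = 2.267 sts per cm; 22.86 × 2.267 = 51.82 sts.
Nearest multiple of 11 → 55.
4.5 inches = 11.43 cm; × 3.1 = 35.43 → 35 rows.

Cast on 55 stitches; work 35 rows.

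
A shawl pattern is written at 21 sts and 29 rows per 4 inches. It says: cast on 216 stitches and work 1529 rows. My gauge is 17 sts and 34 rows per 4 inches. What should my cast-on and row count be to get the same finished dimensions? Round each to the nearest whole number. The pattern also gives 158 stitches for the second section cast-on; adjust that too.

Stitches: 216 × 17/21 = 174.86 → 175.
Rows: 1529 × 34/29 = 1792.62 → 1793.
second section cast-on: 158 × 17/21 = 127.90 → 128.

Cast on 175 stitches; work 1793 rows; second section cast-on 128 stitches.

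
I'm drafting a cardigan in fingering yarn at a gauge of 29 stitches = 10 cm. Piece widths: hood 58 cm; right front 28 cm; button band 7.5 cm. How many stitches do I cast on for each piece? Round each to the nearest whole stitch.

hood 168; right front 81; button band 22.

Rate = 29/10 = 2.9 sts per cm.
hood: 58 × 2.9 = 168.20 → 168.
right front: 28 × 2.9 = 81.20 → 81.
button band: 7.5 × 2.9 = 21.75 → 22.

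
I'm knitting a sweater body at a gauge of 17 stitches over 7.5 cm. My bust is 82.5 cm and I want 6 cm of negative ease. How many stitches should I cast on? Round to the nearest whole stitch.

Finished = 82.5 − 6 = 76.5 cm.
17 / 7.5 = 2.267 sts per cm.
76.50 × 2.267 = 173.40 sts.
→ 173 sts.

173 stitches.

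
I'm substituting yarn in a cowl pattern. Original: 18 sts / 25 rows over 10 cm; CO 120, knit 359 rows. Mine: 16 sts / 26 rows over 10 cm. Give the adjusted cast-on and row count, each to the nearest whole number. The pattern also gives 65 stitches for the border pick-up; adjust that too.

Cast on 107 stitches; work 373 rows; border pick-up 58 stitches.

Stitches: 120 × 16/18 = 106.67 → 107.
Rows: 359 × 26/25 = 373.36 → 373.
border pick-up: 65 × 16/18 = 57.78 → 58.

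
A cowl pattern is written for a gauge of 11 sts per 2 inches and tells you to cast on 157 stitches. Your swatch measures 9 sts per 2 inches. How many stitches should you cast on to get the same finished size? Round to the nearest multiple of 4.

Scale factor = 9 / 11 = 0.818.
157 × 9 / 11 = 128.45 sts.
→ 128 sts.

CO 128 sts.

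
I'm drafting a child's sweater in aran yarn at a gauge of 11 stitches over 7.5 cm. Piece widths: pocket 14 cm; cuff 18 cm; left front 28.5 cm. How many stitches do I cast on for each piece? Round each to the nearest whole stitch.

Rate = 11/7.5 = 1.467 sts per cm.
pocket: 14 × 1.467 = 20.53 → 21.
cuff: 18 × 1.467 = 26.40 → 26.
left front: 28.5 × 1.467 = 41.80 → 42.

pocket 21; cuff 26; left front 42.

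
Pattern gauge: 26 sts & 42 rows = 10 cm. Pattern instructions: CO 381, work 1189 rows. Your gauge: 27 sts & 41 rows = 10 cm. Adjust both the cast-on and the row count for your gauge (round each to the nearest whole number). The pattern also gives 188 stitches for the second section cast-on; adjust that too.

Cast on 396 stitches; work 1161 rows; second section cast-on 195 stitches.

Stitches: 381 × 27/26 = 395.65 → 396.
Rows: 1189 × 41/42 = 1160.69 → 1161.
second section cast-on: 188 × 27/26 = 195.23 → 195.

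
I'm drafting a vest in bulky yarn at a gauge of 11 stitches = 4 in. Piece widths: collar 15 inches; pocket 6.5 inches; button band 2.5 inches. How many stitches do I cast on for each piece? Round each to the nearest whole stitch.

Rate = 11/4 = 2.75 sts per in.
collar: 15 × 2.75 = 41.25 → 41.
pocket: 6.5 × 2.75 = 17.88 → 18.
button band: 2.5 × 2.75 = 6.88 → 7.

collar 41; pocket 18; button band 7.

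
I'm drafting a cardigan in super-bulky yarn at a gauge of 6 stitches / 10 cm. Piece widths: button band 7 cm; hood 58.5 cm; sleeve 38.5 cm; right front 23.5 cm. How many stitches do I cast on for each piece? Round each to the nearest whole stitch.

button band 4; hood 35; sleeve 23; right front 14.

Rate = 6/10 = 0.6 sts per cm.
button band: 7 × 0.6 = 4.20 → 4.
hood: 58.5 × 0.6 = 35.10 → 35.
sleeve: 38.5 × 0.6 = 23.10 → 23.
right front: 23.5 × 0.6 = 14.10 → 14.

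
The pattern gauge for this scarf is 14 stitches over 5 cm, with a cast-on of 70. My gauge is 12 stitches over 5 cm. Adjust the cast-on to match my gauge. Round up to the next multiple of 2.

Scale factor = 12 / 14 = 0.857.
70 × 12 / 14 = 60.00 sts.

CO 60 sts.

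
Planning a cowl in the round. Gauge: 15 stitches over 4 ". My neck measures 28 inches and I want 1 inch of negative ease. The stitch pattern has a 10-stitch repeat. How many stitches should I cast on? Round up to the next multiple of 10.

CO 110 sts.

Finished = 28 − 1 = 27 inches.
15 / 4 = 3.75 sts/in.
27 × 3.75 = 101.25 sts.
Next multiple of 10: 110.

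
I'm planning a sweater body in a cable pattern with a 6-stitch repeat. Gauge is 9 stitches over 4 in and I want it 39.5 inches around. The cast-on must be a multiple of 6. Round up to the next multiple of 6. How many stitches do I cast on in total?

CO 90 sts.

9 / 4 = 2.25 sts per inch.
39.5 × 2.25 = 88.88 sts.
Next multiple of 6: 90.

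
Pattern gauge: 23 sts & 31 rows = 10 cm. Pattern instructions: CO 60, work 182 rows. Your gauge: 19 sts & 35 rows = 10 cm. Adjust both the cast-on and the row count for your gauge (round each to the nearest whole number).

Stitches: 60 × 19/23 = 49.57 → 50.
Rows: 182 × 35/31 = 205.48 → 205.

Cast on 50 stitches; work 205 rows.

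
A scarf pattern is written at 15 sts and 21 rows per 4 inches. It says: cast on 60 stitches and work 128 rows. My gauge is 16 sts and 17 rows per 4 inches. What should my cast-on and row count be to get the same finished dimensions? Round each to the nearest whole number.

Stitches: 60 × 16/15 = 64.00 → 64.
Rows: 128 × 17/21 = 103.62 → 104.

Cast on 64 stitches; work 104 rows.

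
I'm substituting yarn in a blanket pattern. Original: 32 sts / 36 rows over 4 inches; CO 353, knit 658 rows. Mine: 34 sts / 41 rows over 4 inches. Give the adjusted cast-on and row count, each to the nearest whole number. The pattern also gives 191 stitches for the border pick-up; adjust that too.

Cast on 375 stitches; work 749 rows; border pick-up 203 stitches.

Stitches: 353 × 34/32 = 375.06 → 375.
Rows: 658 × 41/36 = 749.39 → 749.
border pick-up: 191 × 34/32 = 202.94 → 203.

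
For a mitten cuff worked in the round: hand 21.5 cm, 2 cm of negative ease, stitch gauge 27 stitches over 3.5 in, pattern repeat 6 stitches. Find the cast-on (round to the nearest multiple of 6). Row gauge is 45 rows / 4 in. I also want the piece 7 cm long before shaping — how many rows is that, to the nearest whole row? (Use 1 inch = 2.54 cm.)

Finished = 21.5 − 2 = 19.5 cm.
19.5 cm × 1/2.54 = 7.68 inches.
27/3.5 = 7.714 sts per in; 7.68 × 7.714 = 59.22 sts.
Nearest multiple of 6 → 60.
7 cm = 2.76 inches; × 11.25 = 31.00 → 31 rows.

Cast on 60 stitches; work 31 rows.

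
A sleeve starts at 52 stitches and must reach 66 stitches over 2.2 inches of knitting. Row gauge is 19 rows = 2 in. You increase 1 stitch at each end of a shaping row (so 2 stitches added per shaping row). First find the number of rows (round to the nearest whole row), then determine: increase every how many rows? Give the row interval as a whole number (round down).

Increase every 3rd row.

Rows = 2.2 × 9.5 = 20.9 → 21 rows.
Stitches to add: 14 → 7 shaping rows (at 2 st each).
21 / 7 = 3.00 → every 3 rows.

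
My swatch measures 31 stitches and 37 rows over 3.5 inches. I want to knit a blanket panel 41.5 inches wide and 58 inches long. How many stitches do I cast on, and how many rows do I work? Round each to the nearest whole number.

Stitch gauge = 31/3.5 = 8.857 sts/in; 41.5 × 8.857 = 367.57 → 368 sts.
Row gauge = 37/3.5 = 10.571 rows/in; 58 × 10.571 = 613.14 → 613 rows.

Cast on 368 stitches and work 613 rows.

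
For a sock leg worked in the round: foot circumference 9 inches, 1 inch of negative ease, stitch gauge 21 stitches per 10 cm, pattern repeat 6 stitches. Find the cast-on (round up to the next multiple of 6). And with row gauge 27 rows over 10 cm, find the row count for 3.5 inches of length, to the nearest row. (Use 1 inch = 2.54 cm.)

Finished = 9 − 1 = 8 inches.
8 inches × 2.54 = 20.32 cm.
21/10 = 2.1 sts per cm; 20.32 × 2.1 = 42.67 sts.
Next multiple of 6 → 48.
3.5 inches = 8.89 cm; × 2.7 = 24.00 → 24 rows.

Cast on 48 stitches; work 24 rows.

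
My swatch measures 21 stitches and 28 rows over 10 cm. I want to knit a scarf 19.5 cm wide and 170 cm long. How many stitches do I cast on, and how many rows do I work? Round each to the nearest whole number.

Stitch gauge = 21/10 = 2.1 sts/cm; 19.5 × 2.1 = 40.95 → 41 sts.
Row gauge = 28/10 = 2.8 rows/cm; 170 × 2.8 = 476.00 → 476 rows.

Cast on 41 stitches and work 476 rows.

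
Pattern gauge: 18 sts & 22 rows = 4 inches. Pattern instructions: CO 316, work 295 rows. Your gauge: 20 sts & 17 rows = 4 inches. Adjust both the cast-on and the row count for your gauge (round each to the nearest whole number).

Stitches: 316 × 20/18 = 351.11 → 351.
Rows: 295 × 17/22 = 227.95 → 228.

Cast on 351 stitches; work 228 rows.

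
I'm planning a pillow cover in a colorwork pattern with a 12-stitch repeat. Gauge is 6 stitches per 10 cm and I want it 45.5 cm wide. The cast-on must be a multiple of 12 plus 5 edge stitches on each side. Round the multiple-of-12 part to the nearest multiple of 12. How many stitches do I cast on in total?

6 / 10 = 0.6 sts per cm.
45.5 × 0.6 = 27.30 sts.
Less 10 edge sts → 17.30 for the repeat.
Nearest multiple of 12: 12.
Add back 10 edge sts → 22.

CO 22 sts.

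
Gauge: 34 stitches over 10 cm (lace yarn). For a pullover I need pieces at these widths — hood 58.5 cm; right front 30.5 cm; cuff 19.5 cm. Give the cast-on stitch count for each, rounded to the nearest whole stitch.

Rate = 34/10 = 3.4 sts per cm.
hood: 58.5 × 3.4 = 198.90 → 199.
right front: 30.5 × 3.4 = 103.70 → 104.
cuff: 19.5 × 3.4 = 66.30 → 66.

hood 199; right front 104; cuff 66.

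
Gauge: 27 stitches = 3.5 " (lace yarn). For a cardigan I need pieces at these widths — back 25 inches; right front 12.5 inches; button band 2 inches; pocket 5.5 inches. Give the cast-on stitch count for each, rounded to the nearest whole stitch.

back 193; right front 96; button band 15; pocket 42.

Rate = 27/3.5 = 7.714 sts per in.
back: 25 × 7.714 = 192.86 → 193.
right front: 12.5 × 7.714 = 96.43 → 96.
button band: 2 × 7.714 = 15.43 → 15.
pocket: 5.5 × 7.714 = 42.43 → 42.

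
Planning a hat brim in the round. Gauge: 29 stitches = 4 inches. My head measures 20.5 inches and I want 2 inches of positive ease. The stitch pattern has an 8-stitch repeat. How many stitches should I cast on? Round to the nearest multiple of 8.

CO 160 sts.

Finished = 20.5 + 2 = 22.5 inches.
29 / 4 = 7.25 sts/in.
22.5 × 7.25 = 163.12 sts.
Nearest multiple of 8: 160.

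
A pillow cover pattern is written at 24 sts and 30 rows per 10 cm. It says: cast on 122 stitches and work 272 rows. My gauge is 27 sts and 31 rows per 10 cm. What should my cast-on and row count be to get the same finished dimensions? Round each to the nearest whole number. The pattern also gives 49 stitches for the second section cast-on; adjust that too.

Cast on 137 stitches; work 281 rows; second section cast-on 55 stitches.

Stitches: 122 × 27/24 = 137.25 → 137.
Rows: 272 × 31/30 = 281.07 → 281.
second section cast-on: 49 × 27/24 = 55.12 → 55.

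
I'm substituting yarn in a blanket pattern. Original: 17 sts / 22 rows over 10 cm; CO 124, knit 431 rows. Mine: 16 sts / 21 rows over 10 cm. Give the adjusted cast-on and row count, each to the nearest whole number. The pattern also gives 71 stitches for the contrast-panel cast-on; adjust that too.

Stitches: 124 × 16/17 = 116.71 → 117.
Rows: 431 × 21/22 = 411.41 → 411.
contrast-panel cast-on: 71 × 16/17 = 66.82 → 67.

Cast on 117 stitches; work 411 rows; contrast-panel cast-on 67 stitches.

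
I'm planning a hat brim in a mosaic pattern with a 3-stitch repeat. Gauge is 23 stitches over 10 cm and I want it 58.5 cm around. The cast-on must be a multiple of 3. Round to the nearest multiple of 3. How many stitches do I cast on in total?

23 / 10 = 2.3 sts per cm.
58.5 × 2.3 = 134.55 sts.
Nearest multiple of 3: 135.

CO 135 sts.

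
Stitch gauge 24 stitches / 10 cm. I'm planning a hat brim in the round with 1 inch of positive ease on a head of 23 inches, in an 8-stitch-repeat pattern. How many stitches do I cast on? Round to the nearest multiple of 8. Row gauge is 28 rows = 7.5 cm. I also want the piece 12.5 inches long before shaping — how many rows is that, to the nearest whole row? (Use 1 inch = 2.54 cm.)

Finished = 23 + 1 = 24 inches.
24 inches × 2.54 = 60.96 cm.
24/10 = 2.4 sts per cm; 60.96 × 2.4 = 146.30 sts.
Nearest multiple of 8 → 144.
12.5 inches = 31.75 cm; × 3.733 = 118.53 → 119 rows.

Cast on 144 stitches; work 119 rows.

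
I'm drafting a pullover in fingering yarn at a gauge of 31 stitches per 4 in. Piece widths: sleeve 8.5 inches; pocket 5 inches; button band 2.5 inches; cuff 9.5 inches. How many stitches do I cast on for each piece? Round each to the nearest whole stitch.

sleeve 66; pocket 39; button band 19; cuff 74.

Rate = 31/4 = 7.75 sts per in.
sleeve: 8.5 × 7.75 = 65.88 → 66.
pocket: 5 × 7.75 = 38.75 → 39.
button band: 2.5 × 7.75 = 19.38 → 19.
cuff: 9.5 × 7.75 = 73.62 → 74.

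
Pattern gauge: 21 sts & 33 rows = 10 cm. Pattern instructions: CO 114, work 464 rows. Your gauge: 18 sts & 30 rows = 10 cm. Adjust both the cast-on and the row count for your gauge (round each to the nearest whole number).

Cast on 98 stitches; work 422 rows.

Stitches: 114 × 18/21 = 97.71 → 98.
Rows: 464 × 30/33 = 421.82 → 422.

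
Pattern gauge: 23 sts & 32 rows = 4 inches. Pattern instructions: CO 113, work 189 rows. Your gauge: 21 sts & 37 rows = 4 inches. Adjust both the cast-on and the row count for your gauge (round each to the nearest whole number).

Cast on 103 stitches; work 219 rows.

Stitches: 113 × 21/23 = 103.17 → 103.
Rows: 189 × 37/32 = 218.53 → 219.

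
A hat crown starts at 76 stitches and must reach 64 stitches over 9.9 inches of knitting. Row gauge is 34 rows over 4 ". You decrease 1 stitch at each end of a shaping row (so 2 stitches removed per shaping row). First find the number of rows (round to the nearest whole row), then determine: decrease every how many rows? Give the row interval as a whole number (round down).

Decrease every 14th row.

Rows = 9.9 × 8.5 = 84.2 → 84 rows.
Stitches to remove: 12 → 6 shaping rows (at 2 st each).
84 / 6 = 14.00 → every 14 rows.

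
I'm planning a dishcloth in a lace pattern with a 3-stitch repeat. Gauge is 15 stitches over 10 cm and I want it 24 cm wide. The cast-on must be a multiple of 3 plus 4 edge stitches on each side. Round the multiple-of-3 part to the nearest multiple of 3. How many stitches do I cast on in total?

Cast on 35 stitches.

15 / 10 = 1.5 sts per cm.
24 × 1.5 = 36.00 sts.
Less 8 edge sts → 28.00 for the repeat.
Nearest multiple of 3: 27.
Add back 8 edge sts → 35.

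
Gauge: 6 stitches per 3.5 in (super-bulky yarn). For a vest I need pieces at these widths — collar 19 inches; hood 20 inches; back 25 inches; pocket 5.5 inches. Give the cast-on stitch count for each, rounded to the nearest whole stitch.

Rate = 6/3.5 = 1.714 sts per in.
collar: 19 × 1.714 = 32.57 → 33.
hood: 20 × 1.714 = 34.29 → 34.
back: 25 × 1.714 = 42.86 → 43.
pocket: 5.5 × 1.714 = 9.43 → 9.

collar 33; hood 34; back 43; pocket 9.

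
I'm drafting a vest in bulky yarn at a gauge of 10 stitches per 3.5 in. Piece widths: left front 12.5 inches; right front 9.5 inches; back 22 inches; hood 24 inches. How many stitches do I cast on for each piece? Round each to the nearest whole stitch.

left front 36; right front 27; back 63; hood 69.

Rate = 10/3.5 = 2.857 sts per in.
left front: 12.5 × 2.857 = 35.71 → 36.
right front: 9.5 × 2.857 = 27.14 → 27.
back: 22 × 2.857 = 62.86 → 63.
hood: 24 × 2.857 = 68.57 → 69.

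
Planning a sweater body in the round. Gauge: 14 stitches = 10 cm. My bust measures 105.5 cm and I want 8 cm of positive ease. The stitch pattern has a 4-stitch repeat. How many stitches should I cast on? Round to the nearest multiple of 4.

CO 160 sts.

Finished = 105.5 + 8 = 113.5 cm.
14 / 10 = 1.4 sts/cm.
113.5 × 1.4 = 158.90 sts.
Nearest multiple of 4: 160.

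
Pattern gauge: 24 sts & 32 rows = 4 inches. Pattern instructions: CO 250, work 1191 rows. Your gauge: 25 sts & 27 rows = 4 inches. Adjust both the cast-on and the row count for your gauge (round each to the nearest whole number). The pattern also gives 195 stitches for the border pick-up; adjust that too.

Stitches: 250 × 25/24 = 260.42 → 260.
Rows: 1191 × 27/32 = 1004.91 → 1005.
border pick-up: 195 × 25/24 = 203.12 → 203.

Cast on 260 stitches; work 1005 rows; border pick-up 203 stitches.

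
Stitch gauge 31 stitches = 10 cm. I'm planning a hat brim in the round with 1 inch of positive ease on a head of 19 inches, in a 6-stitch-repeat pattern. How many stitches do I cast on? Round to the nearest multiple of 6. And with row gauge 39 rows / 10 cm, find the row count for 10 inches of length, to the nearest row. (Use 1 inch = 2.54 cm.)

Cast on 156 stitches; work 99 rows.

Finished = 19 + 1 = 20 inches.
20 inches × 2.54 = 50.80 cm.
31/10 = 3.1 sts per cm; 50.80 × 3.1 = 157.48 sts.
Nearest multiple of 6 → 156.
10 inches = 25.40 cm; × 3.9 = 99.06 → 99 rows.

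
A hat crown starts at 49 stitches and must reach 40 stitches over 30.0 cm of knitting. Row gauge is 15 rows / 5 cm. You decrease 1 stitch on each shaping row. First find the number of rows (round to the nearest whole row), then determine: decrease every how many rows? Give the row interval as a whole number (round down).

Rows = 30.0 × 3 = 90.0 → 90 rows.
Stitches to remove: 9 → 9 shaping rows (at 1 st each).
90 / 9 = 10.00 → every 10 rows.

Decrease every 10th row.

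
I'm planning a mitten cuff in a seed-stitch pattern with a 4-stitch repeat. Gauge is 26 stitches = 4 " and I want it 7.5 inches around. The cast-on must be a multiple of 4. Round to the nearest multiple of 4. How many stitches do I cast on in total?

Cast on 48 stitches.

26 / 4 = 6.5 sts per inch.
7.5 × 6.5 = 48.75 sts.
Nearest multiple of 4: 48.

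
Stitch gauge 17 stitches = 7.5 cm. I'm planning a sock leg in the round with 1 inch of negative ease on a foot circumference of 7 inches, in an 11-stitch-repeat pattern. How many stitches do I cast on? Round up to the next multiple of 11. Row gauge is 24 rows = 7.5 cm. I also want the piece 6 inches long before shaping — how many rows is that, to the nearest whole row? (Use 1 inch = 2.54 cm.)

Cast on 44 stitches; work 49 rows.

Finished = 7 − 1 = 6 inches.
6 inches × 2.54 = 15.24 cm.
17/7.5 = 2.267 sts per cm; 15.24 × 2.267 = 34.54 sts.
Next multiple of 11 → 44.
6 inches = 15.24 cm; × 3.2 = 48.77 → 49 rows.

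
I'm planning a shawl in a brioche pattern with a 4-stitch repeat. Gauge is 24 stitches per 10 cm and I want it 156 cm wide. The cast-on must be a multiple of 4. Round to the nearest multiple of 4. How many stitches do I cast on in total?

24 / 10 = 2.4 sts per cm.
156 × 2.4 = 374.40 sts.
Nearest multiple of 4: 376.

376 stitches.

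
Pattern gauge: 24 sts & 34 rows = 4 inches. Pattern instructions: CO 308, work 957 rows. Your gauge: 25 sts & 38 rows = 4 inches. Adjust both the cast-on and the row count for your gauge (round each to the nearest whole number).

Cast on 321 stitches; work 1070 rows.

Stitches: 308 × 25/24 = 320.83 → 321.
Rows: 957 × 38/34 = 1069.59 → 1070.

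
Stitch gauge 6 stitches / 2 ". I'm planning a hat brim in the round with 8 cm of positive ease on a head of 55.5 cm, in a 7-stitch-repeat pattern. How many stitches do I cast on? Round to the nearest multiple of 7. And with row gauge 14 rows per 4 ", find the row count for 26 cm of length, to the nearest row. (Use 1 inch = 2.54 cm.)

Cast on 77 stitches; work 36 rows.

Finished = 55.5 + 8 = 63.5 cm.
63.5 cm × 1/2.54 = 25.00 inches.
6/2 = 3 sts per in; 25.00 × 3 = 75.00 sts.
Nearest multiple of 7 → 77.
26 cm = 10.24 inches; × 3.5 = 35.83 → 36 rows.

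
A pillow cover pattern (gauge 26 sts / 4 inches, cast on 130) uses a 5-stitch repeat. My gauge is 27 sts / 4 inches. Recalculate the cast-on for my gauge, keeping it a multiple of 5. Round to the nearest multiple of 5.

130 × 27 / 26 = 135.00.
Nearest multiple of 5: 135.

Cast on 135 stitches.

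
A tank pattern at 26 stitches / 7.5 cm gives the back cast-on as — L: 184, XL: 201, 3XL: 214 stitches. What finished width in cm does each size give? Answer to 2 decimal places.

L 53.08 cm; XL 57.98 cm; 3XL 61.73 cm.

26/7.5 = 3.467 sts per cm.
L: 184 / 3.467 = 53.077 → 53.08 cm.
XL: 201 / 3.467 = 57.981 → 57.98 cm.
3XL: 214 / 3.467 = 61.731 → 61.73 cm.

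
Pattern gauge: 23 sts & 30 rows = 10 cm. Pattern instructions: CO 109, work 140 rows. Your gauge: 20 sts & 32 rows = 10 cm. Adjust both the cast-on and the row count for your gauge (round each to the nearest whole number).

Stitches: 109 × 20/23 = 94.78 → 95.
Rows: 140 × 32/30 = 149.33 → 149.

Cast on 95 stitches; work 149 rows.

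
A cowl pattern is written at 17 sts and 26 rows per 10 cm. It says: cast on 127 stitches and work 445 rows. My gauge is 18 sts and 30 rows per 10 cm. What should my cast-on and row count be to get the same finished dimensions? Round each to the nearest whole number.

Stitches: 127 × 18/17 = 134.47 → 134.
Rows: 445 × 30/26 = 513.46 → 513.

Cast on 134 stitches; work 513 rows.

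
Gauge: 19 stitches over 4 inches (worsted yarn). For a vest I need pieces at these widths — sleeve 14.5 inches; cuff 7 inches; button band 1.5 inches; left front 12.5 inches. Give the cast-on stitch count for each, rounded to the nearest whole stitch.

Rate = 19/4 = 4.75 sts per in.
sleeve: 14.5 × 4.75 = 68.88 → 69.
cuff: 7 × 4.75 = 33.25 → 33.
button band: 1.5 × 4.75 = 7.12 → 7.
left front: 12.5 × 4.75 = 59.38 → 59.

sleeve 69; cuff 33; button band 7; left front 59.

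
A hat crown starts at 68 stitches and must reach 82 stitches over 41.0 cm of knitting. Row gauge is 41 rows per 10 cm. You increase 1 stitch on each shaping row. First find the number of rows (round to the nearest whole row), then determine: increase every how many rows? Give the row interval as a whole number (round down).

Rows = 41.0 × 4.1 = 168.1 → 168 rows.
Stitches to add: 14 → 14 shaping rows (at 1 st each).
168 / 14 = 12.00 → every 12 rows.

Increase every 12th row.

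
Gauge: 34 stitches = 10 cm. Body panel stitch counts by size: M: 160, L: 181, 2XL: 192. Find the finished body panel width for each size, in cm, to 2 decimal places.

M 47.06 cm; L 53.24 cm; 2XL 56.47 cm.

34/10 = 3.4 sts per cm.
M: 160 / 3.4 = 47.059 → 47.06 cm.
L: 181 / 3.4 = 53.235 → 53.24 cm.
2XL: 192 / 3.4 = 56.471 → 56.47 cm.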